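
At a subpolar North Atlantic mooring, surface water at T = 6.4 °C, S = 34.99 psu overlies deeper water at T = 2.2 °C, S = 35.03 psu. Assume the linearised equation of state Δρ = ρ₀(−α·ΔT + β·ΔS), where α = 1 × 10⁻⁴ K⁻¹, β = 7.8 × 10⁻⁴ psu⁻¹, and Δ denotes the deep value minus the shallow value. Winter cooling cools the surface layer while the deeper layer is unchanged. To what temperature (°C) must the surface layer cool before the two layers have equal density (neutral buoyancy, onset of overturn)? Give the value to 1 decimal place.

Neutral buoyancy requires Δρ = 0, i.e. −α(T_deep − T_surf′) + β(S_deep − S_surf) = 0.
T_surf′ = T_deep − (β/α)·ΔS = 2.2 − (7.8 × 10⁻⁴/1 × 10⁻⁴)·(+0.04) = 1.888 °C.
Cooling required: 6.4 − (1.888) = 4.512 °C.

1.9 °C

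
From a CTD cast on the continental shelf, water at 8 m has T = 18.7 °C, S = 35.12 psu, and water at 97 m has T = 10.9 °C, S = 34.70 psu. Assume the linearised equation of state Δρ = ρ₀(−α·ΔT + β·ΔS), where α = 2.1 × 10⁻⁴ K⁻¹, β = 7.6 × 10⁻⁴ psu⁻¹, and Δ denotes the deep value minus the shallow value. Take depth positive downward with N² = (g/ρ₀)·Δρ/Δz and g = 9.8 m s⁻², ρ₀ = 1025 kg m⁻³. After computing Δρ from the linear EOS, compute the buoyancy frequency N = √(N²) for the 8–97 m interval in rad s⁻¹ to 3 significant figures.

0.0121 rad s⁻¹

ΔT = -7.8 K, ΔS = -0.42 psu (deep − shallow).
Δρ/ρ₀ = −αΔT + βΔS = 1.638 × 10⁻³ − 3.192 × 10⁻⁴ = 1.3188 × 10⁻³, so Δρ ≈ 1.352 kg m⁻³.
N² = (g/ρ₀)·Δρ/Δz = g·(Δρ/ρ₀)/Δz = 9.8 × 1.3188 × 10⁻³ / 89 = 1.4522 × 10⁻⁴ s⁻².
N = √(1.4522 × 10⁻⁴) = 0.012051 rad s⁻¹ ≈ 0.0121 rad s⁻¹.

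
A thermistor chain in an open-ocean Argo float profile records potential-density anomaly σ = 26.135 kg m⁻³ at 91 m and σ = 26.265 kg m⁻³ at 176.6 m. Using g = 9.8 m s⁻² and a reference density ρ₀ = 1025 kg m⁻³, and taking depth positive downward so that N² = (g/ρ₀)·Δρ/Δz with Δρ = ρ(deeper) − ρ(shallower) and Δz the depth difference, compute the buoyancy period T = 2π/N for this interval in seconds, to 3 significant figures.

Δρ = 1026.265 − 1026.135 = 0.130 kg m⁻³ over Δz = 176.6 − 91 = 85.6 m.
N² = (9.8/1025) × (0.130/85.6) = 1.4520 × 10⁻⁵ s⁻².
N = √(1.4520 × 10⁻⁵) = 3.8105 × 10⁻³ rad s⁻¹, so T = 2π/N = 1.6489 × 10³ s ≈ 1.65 × 10³ s.

1.65 × 10³ s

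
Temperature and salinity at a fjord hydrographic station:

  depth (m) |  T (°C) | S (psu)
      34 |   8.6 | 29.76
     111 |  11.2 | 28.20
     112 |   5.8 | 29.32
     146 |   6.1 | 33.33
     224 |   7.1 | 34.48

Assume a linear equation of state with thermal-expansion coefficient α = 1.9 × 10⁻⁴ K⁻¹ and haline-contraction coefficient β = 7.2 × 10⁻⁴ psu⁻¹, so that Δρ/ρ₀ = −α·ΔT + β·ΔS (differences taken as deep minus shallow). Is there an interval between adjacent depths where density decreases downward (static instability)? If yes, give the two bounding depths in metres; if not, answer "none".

Evaluate Δρ/ρ₀ = −αΔT + βΔS across each adjacent pair:
  34–111 m: −αΔT+βΔS = −(1.9 × 10⁻⁴)(+2.6)+(7.2 × 10⁻⁴)(-1.56) = -1.6 × 10⁻³ → UNSTABLE
  111–112 m: −αΔT+βΔS = −(1.9 × 10⁻⁴)(-5.4)+(7.2 × 10⁻⁴)(+1.12) = 1.8 × 10⁻³ → stable
  112–146 m: −αΔT+βΔS = −(1.9 × 10⁻⁴)(+0.3)+(7.2 × 10⁻⁴)(+4.01) = 2.8 × 10⁻³ → stable
  146–224 m: −αΔT+βΔS = −(1.9 × 10⁻⁴)(+1.0)+(7.2 × 10⁻⁴)(+1.15) = 6.4 × 10⁻⁴ → stable
The 34–111 m interval has Δρ < 0: lighter water underlies denser water.

34–111 m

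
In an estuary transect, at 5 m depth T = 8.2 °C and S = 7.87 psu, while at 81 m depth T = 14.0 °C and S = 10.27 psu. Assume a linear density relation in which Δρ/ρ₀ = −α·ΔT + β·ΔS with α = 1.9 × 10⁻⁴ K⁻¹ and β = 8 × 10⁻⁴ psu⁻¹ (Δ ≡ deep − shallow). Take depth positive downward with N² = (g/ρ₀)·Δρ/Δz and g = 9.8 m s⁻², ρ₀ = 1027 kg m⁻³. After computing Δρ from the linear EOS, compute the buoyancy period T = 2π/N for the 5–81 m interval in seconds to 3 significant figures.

ΔT = +5.8 K, ΔS = +2.40 psu (deep − shallow).
Δρ/ρ₀ = −αΔT + βΔS = -1.102 × 10⁻³ + 1.92 × 10⁻³ = 8.18 × 10⁻⁴, so Δρ ≈ 0.8401 kg m⁻³.
N² = (g/ρ₀)·Δρ/Δz = g·(Δρ/ρ₀)/Δz = 9.8 × 8.18 × 10⁻⁴ / 76 = 1.0548 × 10⁻⁴ s⁻².
N = √(1.0548 × 10⁻⁴) = 0.010270 rad s⁻¹ → T = 2π/N = 611.80 s ≈ 612 s.

612 s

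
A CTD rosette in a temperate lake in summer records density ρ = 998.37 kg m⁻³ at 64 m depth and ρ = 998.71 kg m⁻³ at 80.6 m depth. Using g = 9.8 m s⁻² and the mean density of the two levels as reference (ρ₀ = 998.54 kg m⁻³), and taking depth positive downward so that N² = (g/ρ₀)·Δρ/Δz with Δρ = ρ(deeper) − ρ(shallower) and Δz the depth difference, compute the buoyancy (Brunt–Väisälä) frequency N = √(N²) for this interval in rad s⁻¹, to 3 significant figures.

Δρ = 998.71 − 998.37 = 0.34 kg m⁻³ over Δz = 80.6 − 64 = 16.6 m.
N² = (9.8/998.54) × (0.34/16.6) = 2.0102 × 10⁻⁴ s⁻².
N = √(2.0102 × 10⁻⁴) = 0.014178 rad s⁻¹ ≈ 0.0142 rad s⁻¹.

0.0142 rad s⁻¹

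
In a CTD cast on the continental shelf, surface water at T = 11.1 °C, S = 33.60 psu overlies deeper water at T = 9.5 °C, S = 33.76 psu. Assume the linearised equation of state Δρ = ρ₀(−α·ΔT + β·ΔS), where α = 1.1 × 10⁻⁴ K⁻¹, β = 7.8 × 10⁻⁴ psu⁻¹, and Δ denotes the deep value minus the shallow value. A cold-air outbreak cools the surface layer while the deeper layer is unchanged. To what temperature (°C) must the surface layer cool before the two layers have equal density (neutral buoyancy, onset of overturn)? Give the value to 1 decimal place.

Neutral buoyancy requires Δρ = 0, i.e. −α(T_deep − T_surf′) + β(S_deep − S_surf) = 0.
T_surf′ = T_deep − (β/α)·ΔS = 9.5 − (7.8 × 10⁻⁴/1.1 × 10⁻⁴)·(+0.16) = 8.365 °C.
Cooling required: 11.1 − (8.365) = 2.735 °C.

8.4 °C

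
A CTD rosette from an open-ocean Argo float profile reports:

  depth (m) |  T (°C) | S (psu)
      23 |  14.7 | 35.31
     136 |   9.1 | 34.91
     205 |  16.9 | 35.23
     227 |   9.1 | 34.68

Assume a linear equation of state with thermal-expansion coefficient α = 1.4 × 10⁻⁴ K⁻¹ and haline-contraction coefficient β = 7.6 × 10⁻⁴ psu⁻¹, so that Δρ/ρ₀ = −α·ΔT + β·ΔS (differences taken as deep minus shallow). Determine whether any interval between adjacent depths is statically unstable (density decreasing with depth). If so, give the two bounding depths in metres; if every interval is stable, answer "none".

Evaluate Δρ/ρ₀ = −αΔT + βΔS across each adjacent pair:
  23–136 m: −αΔT+βΔS = −(1.4 × 10⁻⁴)(-5.6)+(7.6 × 10⁻⁴)(-0.40) = 4.8 × 10⁻⁴ → stable
  136–205 m: −αΔT+βΔS = −(1.4 × 10⁻⁴)(+7.8)+(7.6 × 10⁻⁴)(+0.32) = -8.5 × 10⁻⁴ → UNSTABLE
  205–227 m: −αΔT+βΔS = −(1.4 × 10⁻⁴)(-7.8)+(7.6 × 10⁻⁴)(-0.55) = 6.7 × 10⁻⁴ → stable
The 136–205 m interval has Δρ < 0: lighter water underlies denser water.

136–205 m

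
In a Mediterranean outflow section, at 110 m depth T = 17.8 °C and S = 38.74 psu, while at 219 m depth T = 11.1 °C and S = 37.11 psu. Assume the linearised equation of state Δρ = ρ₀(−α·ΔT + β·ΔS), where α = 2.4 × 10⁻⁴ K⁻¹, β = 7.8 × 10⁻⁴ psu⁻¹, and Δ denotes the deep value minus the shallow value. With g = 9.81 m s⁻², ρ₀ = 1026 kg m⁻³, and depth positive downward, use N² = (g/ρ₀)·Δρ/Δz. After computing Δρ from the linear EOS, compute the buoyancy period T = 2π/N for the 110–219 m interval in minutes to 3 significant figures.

19.0 min

ΔT = -6.7 K, ΔS = -1.63 psu (deep − shallow).
Δρ/ρ₀ = −αΔT + βΔS = 1.608 × 10⁻³ − 1.2714 × 10⁻³ = 3.366 × 10⁻⁴, so Δρ ≈ 0.3454 kg m⁻³.
N² = (g/ρ₀)·Δρ/Δz = g·(Δρ/ρ₀)/Δz = 9.81 × 3.366 × 10⁻⁴ / 109 = 3.0294 × 10⁻⁵ s⁻².
N = √(3.0294 × 10⁻⁵) = 5.5040 × 10⁻³ rad s⁻¹ → T = 2π/N = 1.1416 × 10³ s = 19.027 min ≈ 19.0 min.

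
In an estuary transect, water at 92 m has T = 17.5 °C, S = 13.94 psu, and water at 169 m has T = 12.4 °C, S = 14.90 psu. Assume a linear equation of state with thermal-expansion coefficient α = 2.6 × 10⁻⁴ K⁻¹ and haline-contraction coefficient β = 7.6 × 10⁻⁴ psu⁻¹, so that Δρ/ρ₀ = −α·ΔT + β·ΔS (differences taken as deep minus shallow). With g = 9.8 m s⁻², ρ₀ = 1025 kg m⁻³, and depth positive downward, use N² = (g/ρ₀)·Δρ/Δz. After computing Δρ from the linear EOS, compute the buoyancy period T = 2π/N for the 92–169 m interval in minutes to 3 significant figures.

ΔT = -5.1 K, ΔS = +0.96 psu (deep − shallow).
Δρ/ρ₀ = −αΔT + βΔS = 1.326 × 10⁻³ + 7.296 × 10⁻⁴ = 2.0556 × 10⁻³, so Δρ ≈ 2.107 kg m⁻³.
N² = (g/ρ₀)·Δρ/Δz = g·(Δρ/ρ₀)/Δz = 9.8 × 2.0556 × 10⁻³ / 77 = 2.6162 × 10⁻⁴ s⁻².
N = √(2.6162 × 10⁻⁴) = 0.016175 rad s⁻¹ → T = 2π/N = 388.45 s = 6.4742 min ≈ 6.47 min.

6.47 min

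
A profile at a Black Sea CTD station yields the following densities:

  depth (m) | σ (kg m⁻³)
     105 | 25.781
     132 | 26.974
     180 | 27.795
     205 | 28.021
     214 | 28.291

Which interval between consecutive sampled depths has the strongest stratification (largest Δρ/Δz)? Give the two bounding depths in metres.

Compute the density gradient over each adjacent pair:
  105–132 m: Δρ/Δz = 1.193/27 = 0.044 kg m⁻⁴
  132–180 m: Δρ/Δz = 0.821/48 = 0.017 kg m⁻⁴
  180–205 m: Δρ/Δz = 0.226/25 = 9.0 × 10⁻³ kg m⁻⁴
  205–214 m: Δρ/Δz = 0.270/9 = 0.030 kg m⁻⁴
The largest gradient is in the 105–132 m interval — the pycnocline.

105–132 m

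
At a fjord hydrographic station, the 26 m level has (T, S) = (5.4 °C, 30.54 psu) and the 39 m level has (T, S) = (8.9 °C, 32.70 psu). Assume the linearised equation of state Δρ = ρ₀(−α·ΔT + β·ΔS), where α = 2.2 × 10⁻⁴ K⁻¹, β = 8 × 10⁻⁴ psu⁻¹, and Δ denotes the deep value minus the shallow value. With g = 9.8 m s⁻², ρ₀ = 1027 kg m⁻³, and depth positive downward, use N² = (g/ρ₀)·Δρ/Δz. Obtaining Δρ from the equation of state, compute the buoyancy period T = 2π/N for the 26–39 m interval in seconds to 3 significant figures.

234 s

ΔT = +3.5 K, ΔS = +2.16 psu (deep − shallow).
Δρ/ρ₀ = −αΔT + βΔS = -7.70 × 10⁻⁴ + 1.728 × 10⁻³ = 9.58 × 10⁻⁴, so Δρ ≈ 0.9839 kg m⁻³.
N² = (g/ρ₀)·Δρ/Δz = g·(Δρ/ρ₀)/Δz = 9.8 × 9.58 × 10⁻⁴ / 13 = 7.2218 × 10⁻⁴ s⁻².
N = √(7.2218 × 10⁻⁴) = 0.026873 rad s⁻¹ → T = 2π/N = 233.81 s ≈ 234 s.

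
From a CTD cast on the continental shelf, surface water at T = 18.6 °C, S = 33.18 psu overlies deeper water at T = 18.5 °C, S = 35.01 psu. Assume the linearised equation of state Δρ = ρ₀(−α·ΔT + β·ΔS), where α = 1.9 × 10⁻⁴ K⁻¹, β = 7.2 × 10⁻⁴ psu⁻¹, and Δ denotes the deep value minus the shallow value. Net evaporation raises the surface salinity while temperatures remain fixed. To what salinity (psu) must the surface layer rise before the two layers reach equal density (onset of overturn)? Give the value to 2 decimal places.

35.04 psu

Neutral buoyancy requires −α(T_deep − T_surf) + β(S_deep − S_surf′) = 0.
S_surf′ = S_deep − (α/β)·ΔT = 35.01 − (1.9 × 10⁻⁴/7.2 × 10⁻⁴)·(-0.1) = 35.0364 psu.
Increase required: 35.0364 − 33.18 = 1.8564 psu.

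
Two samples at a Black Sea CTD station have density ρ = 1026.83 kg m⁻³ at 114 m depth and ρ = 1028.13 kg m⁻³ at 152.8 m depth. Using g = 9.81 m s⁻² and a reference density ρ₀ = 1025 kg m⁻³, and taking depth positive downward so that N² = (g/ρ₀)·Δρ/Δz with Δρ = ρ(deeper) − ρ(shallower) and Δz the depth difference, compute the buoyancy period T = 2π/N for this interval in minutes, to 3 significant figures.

Δρ = 1028.13 − 1026.83 = 1.30 kg m⁻³ over Δz = 152.8 − 114 = 38.8 m.
N² = (9.81/1025) × (1.30/38.8) = 3.2067 × 10⁻⁴ s⁻².
N = √(3.2067 × 10⁻⁴) = 0.017907 rad s⁻¹, so T = 2π/N = 350.88 s = 5.8480 min ≈ 5.85 min.

5.85 min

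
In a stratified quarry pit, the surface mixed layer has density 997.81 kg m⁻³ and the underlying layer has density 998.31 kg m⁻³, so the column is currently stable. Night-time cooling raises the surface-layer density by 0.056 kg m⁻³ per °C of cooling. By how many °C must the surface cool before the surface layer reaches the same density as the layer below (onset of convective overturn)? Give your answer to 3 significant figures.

8.93 °C

Density deficit of the surface layer: 998.31 − 997.81 = 0.5 kg m⁻³.
Required change = 0.5 / 0.056 = 8.93 °C.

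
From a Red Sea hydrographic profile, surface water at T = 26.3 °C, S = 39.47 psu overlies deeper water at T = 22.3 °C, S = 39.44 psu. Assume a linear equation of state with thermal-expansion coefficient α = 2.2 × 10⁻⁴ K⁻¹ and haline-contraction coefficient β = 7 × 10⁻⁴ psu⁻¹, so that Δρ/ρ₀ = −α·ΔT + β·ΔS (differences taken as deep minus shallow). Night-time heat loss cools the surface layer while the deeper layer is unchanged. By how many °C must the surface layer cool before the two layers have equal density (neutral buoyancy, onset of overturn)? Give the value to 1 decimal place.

3.9 °C

Neutral buoyancy requires Δρ = 0, i.e. −α(T_deep − T_surf′) + β(S_deep − S_surf) = 0.
T_surf′ = T_deep − (β/α)·ΔS = 22.3 − (7 × 10⁻⁴/2.2 × 10⁻⁴)·(-0.03) = 22.395 °C.
Cooling required: 26.3 − (22.395) = 3.905 °C.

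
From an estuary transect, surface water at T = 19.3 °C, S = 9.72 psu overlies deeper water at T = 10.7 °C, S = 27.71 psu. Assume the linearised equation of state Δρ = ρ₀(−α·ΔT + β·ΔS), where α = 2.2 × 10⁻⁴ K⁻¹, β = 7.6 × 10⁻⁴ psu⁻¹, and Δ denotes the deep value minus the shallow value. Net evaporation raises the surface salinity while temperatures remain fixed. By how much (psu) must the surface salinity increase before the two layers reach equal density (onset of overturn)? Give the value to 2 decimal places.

Neutral buoyancy requires −α(T_deep − T_surf) + β(S_deep − S_surf′) = 0.
S_surf′ = S_deep − (α/β)·ΔT = 27.71 − (2.2 × 10⁻⁴/7.6 × 10⁻⁴)·(-8.6) = 30.1995 psu.
Increase required: 30.1995 − 9.72 = 20.4795 psu.

20.48 psu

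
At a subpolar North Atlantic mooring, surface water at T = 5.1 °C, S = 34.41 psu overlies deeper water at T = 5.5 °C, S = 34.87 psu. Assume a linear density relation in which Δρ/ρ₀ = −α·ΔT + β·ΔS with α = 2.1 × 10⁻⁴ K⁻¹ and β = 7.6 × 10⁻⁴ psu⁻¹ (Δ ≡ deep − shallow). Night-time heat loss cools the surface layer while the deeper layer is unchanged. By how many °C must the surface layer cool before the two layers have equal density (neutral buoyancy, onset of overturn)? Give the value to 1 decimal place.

1.3 °C

Neutral buoyancy requires Δρ = 0, i.e. −α(T_deep − T_surf′) + β(S_deep − S_surf) = 0.
T_surf′ = T_deep − (β/α)·ΔS = 5.5 − (7.6 × 10⁻⁴/2.1 × 10⁻⁴)·(+0.46) = 3.835 °C.
Cooling required: 5.1 − (3.835) = 1.265 °C.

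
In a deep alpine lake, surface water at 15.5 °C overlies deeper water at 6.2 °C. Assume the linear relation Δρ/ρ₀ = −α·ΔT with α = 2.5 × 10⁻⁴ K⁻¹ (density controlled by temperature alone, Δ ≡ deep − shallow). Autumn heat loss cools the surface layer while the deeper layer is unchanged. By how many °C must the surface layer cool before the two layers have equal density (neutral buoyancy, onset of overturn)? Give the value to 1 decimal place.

With temperature the only control, equal density requires T_surf′ = T_deep.
T_surf′ = 6.2 °C.
Cooling required: 15.5 − 6.2 = 9.3 °C.

9.3 °C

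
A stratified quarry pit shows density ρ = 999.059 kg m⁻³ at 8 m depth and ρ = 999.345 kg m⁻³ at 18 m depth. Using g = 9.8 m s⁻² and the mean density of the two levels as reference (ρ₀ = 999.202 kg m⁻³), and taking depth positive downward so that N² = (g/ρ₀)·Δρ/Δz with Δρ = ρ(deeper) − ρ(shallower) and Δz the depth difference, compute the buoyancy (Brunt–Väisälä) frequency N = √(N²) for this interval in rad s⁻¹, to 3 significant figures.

0.0167 rad s⁻¹

Δρ = 999.345 − 999.059 = 0.286 kg m⁻³ over Δz = 18 − 8 = 10 m.
N² = (9.8/999.202) × (0.286/10) = 2.8050 × 10⁻⁴ s⁻².
N = √(2.8050 × 10⁻⁴) = 0.016748 rad s⁻¹ ≈ 0.0167 rad s⁻¹.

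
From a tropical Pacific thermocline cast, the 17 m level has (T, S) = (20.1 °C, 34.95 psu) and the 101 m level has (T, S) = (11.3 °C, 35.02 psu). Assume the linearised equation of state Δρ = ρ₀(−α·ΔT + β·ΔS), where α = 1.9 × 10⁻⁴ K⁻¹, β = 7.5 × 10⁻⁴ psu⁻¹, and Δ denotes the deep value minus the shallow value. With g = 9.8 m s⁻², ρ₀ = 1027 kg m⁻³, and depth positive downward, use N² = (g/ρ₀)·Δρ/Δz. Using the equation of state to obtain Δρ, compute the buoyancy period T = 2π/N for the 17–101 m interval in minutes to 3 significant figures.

7.38 min

ΔT = -8.8 K, ΔS = +0.07 psu (deep − shallow).
Δρ/ρ₀ = −αΔT + βΔS = 1.672 × 10⁻³ + 5.25 × 10⁻⁵ = 1.7245 × 10⁻³, so Δρ ≈ 1.771 kg m⁻³.
N² = (g/ρ₀)·Δρ/Δz = g·(Δρ/ρ₀)/Δz = 9.8 × 1.7245 × 10⁻³ / 84 = 2.0119 × 10⁻⁴ s⁻².
N = √(2.0119 × 10⁻⁴) = 0.014184 rad s⁻¹ → T = 2π/N = 442.98 s = 7.3830 min ≈ 7.38 min.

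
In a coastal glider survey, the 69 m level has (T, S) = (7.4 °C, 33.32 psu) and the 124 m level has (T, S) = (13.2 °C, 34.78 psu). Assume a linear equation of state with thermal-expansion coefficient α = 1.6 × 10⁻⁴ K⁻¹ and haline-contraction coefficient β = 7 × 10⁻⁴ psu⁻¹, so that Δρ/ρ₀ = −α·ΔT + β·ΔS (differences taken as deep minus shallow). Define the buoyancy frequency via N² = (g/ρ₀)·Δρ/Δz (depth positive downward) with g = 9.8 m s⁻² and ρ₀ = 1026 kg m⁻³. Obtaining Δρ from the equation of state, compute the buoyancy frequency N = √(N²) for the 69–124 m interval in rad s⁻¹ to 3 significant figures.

4.09 × 10⁻³ rad s⁻¹

ΔT = +5.8 K, ΔS = +1.46 psu (deep − shallow).
Δρ/ρ₀ = −αΔT + βΔS = -9.28 × 10⁻⁴ + 1.022 × 10⁻³ = 9.40 × 10⁻⁵, so Δρ ≈ 0.09644 kg m⁻³.
N² = (g/ρ₀)·Δρ/Δz = g·(Δρ/ρ₀)/Δz = 9.8 × 9.40 × 10⁻⁵ / 55 = 1.6749 × 10⁻⁵ s⁻².
N = √(1.6749 × 10⁻⁵) = 4.0926 × 10⁻³ rad s⁻¹ ≈ 4.09 × 10⁻³ rad s⁻¹.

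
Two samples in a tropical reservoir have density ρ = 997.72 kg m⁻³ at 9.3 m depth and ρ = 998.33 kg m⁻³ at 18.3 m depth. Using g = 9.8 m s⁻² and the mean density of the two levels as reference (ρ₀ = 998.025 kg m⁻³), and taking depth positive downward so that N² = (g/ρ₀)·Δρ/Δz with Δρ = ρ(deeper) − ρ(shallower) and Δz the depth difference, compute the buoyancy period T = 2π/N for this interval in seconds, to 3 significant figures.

244 s

Δρ = 998.33 − 997.72 = 0.61 kg m⁻³ over Δz = 18.3 − 9.3 = 9 m.
N² = (9.8/998.025) × (0.61/9) = 6.6554 × 10⁻⁴ s⁻².
N = √(6.6554 × 10⁻⁴) = 0.025798 rad s⁻¹, so T = 2π/N = 243.55 s ≈ 244 s.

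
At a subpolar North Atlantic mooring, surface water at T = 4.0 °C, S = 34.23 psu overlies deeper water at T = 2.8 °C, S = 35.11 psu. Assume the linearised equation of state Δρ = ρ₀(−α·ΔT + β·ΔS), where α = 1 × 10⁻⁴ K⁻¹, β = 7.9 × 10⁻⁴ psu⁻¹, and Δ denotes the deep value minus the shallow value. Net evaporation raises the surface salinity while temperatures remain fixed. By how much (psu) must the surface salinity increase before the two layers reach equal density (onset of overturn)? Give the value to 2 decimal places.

1.03 psu

Neutral buoyancy requires −α(T_deep − T_surf) + β(S_deep − S_surf′) = 0.
S_surf′ = S_deep − (α/β)·ΔT = 35.11 − (1 × 10⁻⁴/7.9 × 10⁻⁴)·(-1.2) = 35.2619 psu.
Increase required: 35.2619 − 34.23 = 1.0319 psu.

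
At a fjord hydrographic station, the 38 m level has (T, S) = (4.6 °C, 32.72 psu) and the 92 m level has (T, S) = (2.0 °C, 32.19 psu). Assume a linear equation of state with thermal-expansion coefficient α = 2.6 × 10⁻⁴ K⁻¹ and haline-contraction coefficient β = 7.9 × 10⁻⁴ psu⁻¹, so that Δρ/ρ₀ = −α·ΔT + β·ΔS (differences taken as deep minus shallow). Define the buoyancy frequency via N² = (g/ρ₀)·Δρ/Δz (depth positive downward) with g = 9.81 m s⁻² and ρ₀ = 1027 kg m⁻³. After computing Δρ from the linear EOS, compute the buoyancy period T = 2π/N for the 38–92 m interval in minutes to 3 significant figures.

15.3 min

ΔT = -2.6 K, ΔS = -0.53 psu (deep − shallow).
Δρ/ρ₀ = −αΔT + βΔS = 6.76 × 10⁻⁴ − 4.187 × 10⁻⁴ = 2.573 × 10⁻⁴, so Δρ ≈ 0.2642 kg m⁻³.
N² = (g/ρ₀)·Δρ/Δz = g·(Δρ/ρ₀)/Δz = 9.81 × 2.573 × 10⁻⁴ / 54 = 4.6743 × 10⁻⁵ s⁻².
N = √(4.6743 × 10⁻⁵) = 6.8369 × 10⁻³ rad s⁻¹ → T = 2π/N = 919.01 s = 15.317 min ≈ 15.3 min.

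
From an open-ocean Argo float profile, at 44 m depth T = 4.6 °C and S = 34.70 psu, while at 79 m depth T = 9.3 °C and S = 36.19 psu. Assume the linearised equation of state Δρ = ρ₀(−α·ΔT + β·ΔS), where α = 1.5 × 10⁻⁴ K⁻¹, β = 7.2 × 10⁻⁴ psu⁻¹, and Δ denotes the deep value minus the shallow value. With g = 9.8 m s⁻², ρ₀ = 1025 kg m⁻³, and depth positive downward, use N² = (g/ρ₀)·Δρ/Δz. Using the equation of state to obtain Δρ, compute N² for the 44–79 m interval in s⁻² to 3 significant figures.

1.03 × 10⁻⁴ s⁻²

ΔT = +4.7 K, ΔS = +1.49 psu (deep − shallow).
Δρ/ρ₀ = −αΔT + βΔS = -7.05 × 10⁻⁴ + 1.0728 × 10⁻³ = 3.678 × 10⁻⁴, so Δρ ≈ 0.3770 kg m⁻³.
N² = (g/ρ₀)·Δρ/Δz = g·(Δρ/ρ₀)/Δz = 9.8 × 3.678 × 10⁻⁴ / 35 = 1.0298 × 10⁻⁴ s⁻² ≈ 1.03 × 10⁻⁴ s⁻².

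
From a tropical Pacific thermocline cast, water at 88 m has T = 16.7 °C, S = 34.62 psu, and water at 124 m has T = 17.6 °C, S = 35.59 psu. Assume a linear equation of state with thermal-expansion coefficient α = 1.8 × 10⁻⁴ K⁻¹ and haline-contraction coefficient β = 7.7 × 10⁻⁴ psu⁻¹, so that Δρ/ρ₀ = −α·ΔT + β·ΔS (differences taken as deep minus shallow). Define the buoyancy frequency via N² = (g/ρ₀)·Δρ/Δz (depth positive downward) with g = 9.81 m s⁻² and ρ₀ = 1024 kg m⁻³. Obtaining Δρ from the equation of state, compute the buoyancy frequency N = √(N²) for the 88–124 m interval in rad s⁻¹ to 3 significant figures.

0.0126 rad s⁻¹

ΔT = +0.9 K, ΔS = +0.97 psu (deep − shallow).
Δρ/ρ₀ = −αΔT + βΔS = -1.62 × 10⁻⁴ + 7.469 × 10⁻⁴ = 5.849 × 10⁻⁴, so Δρ ≈ 0.5989 kg m⁻³.
N² = (g/ρ₀)·Δρ/Δz = g·(Δρ/ρ₀)/Δz = 9.81 × 5.849 × 10⁻⁴ / 36 = 1.5939 × 10⁻⁴ s⁻².
N = √(1.5939 × 10⁻⁴) = 0.012625 rad s⁻¹ ≈ 0.0126 rad s⁻¹.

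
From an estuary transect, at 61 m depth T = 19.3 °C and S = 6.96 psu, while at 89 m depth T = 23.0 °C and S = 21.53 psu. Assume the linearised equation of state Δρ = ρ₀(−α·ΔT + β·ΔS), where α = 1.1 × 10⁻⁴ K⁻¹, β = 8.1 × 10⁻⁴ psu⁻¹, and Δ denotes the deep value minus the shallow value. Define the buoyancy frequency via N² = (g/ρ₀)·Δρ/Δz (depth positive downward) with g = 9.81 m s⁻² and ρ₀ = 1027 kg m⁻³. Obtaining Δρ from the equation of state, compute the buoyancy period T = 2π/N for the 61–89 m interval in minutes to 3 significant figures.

ΔT = +3.7 K, ΔS = +14.57 psu (deep − shallow).
Δρ/ρ₀ = −αΔT + βΔS = -4.07 × 10⁻⁴ + 0.0118017 = 0.0113947, so Δρ ≈ 11.70 kg m⁻³.
N² = (g/ρ₀)·Δρ/Δz = g·(Δρ/ρ₀)/Δz = 9.81 × 0.0113947 / 28 = 3.9922 × 10⁻³ s⁻².
N = √(3.9922 × 10⁻³) = 0.063184 rad s⁻¹ → T = 2π/N = 99.443 s = 1.6574 min ≈ 1.66 min.

1.66 min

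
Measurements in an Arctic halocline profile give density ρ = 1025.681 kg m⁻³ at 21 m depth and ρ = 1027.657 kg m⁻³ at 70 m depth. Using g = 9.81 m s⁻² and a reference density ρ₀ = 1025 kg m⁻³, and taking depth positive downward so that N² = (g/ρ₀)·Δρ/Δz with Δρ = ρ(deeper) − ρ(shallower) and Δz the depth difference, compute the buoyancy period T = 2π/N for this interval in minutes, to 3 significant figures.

Δρ = 1027.657 − 1025.681 = 1.976 kg m⁻³ over Δz = 70 − 21 = 49 m.
N² = (9.81/1025) × (1.976/49) = 3.8595 × 10⁻⁴ s⁻².
N = √(3.8595 × 10⁻⁴) = 0.019646 rad s⁻¹, so T = 2π/N = 319.82 s = 5.3303 min ≈ 5.33 min.

5.33 min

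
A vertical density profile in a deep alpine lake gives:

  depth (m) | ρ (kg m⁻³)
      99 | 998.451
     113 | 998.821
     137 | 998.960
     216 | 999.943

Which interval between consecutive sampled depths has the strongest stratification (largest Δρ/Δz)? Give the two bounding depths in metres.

99–113 m

Compute the density gradient over each adjacent pair:
  99–113 m: Δρ/Δz = 0.370/14 = 0.026 kg m⁻⁴
  113–137 m: Δρ/Δz = 0.139/24 = 5.8 × 10⁻³ kg m⁻⁴
  137–216 m: Δρ/Δz = 0.983/79 = 0.012 kg m⁻⁴
The largest gradient is in the 99–113 m interval — the pycnocline.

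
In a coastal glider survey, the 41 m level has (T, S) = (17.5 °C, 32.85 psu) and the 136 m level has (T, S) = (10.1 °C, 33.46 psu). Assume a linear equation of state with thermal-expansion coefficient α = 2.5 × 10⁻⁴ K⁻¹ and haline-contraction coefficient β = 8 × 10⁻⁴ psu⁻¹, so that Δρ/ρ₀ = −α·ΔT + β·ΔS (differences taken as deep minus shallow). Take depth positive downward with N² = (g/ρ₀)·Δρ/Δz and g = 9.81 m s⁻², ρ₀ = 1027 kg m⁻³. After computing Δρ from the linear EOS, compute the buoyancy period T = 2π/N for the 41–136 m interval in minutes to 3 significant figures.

ΔT = -7.4 K, ΔS = +0.61 psu (deep − shallow).
Δρ/ρ₀ = −αΔT + βΔS = 1.85 × 10⁻³ + 4.88 × 10⁻⁴ = 2.338 × 10⁻³, so Δρ ≈ 2.401 kg m⁻³.
N² = (g/ρ₀)·Δρ/Δz = g·(Δρ/ρ₀)/Δz = 9.81 × 2.338 × 10⁻³ / 95 = 2.4143 × 10⁻⁴ s⁻².
N = √(2.4143 × 10⁻⁴) = 0.015538 rad s⁻¹ → T = 2π/N = 404.38 s = 6.7397 min ≈ 6.74 min.

6.74 min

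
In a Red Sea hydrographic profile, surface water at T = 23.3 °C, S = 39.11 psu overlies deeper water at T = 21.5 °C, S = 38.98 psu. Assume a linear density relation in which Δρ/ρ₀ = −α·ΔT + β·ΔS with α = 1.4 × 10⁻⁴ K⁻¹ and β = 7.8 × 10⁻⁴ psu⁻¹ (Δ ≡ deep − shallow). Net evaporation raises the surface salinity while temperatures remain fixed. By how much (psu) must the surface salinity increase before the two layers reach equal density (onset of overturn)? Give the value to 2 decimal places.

Neutral buoyancy requires −α(T_deep − T_surf) + β(S_deep − S_surf′) = 0.
S_surf′ = S_deep − (α/β)·ΔT = 38.98 − (1.4 × 10⁻⁴/7.8 × 10⁻⁴)·(-1.8) = 39.3031 psu.
Increase required: 39.3031 − 39.11 = 0.1931 psu.

0.19 psu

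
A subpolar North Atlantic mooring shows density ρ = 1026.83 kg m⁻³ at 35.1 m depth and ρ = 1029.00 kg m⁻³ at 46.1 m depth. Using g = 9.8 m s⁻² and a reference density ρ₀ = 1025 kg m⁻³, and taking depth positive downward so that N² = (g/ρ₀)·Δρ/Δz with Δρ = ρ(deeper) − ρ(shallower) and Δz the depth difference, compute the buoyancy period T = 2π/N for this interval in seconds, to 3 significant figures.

145 s

Δρ = 1029.00 − 1026.83 = 2.17 kg m⁻³ over Δz = 46.1 − 35.1 = 11 m.
N² = (9.8/1025) × (2.17/11) = 1.8861 × 10⁻³ s⁻².
N = √(1.8861 × 10⁻³) = 0.043429 rad s⁻¹, so T = 2π/N = 144.68 s ≈ 145 s.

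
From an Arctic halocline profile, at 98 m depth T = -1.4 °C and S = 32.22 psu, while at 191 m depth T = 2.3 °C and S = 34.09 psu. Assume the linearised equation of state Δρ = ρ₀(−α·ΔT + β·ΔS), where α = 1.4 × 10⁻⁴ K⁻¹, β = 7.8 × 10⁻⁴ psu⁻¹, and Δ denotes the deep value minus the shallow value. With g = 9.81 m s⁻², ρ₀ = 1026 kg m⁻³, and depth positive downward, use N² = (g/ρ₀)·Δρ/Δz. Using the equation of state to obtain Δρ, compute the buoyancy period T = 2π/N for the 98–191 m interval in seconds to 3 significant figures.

631 s

ΔT = +3.7 K, ΔS = +1.87 psu (deep − shallow).
Δρ/ρ₀ = −αΔT + βΔS = -5.18 × 10⁻⁴ + 1.4586 × 10⁻³ = 9.406 × 10⁻⁴, so Δρ ≈ 0.9651 kg m⁻³.
N² = (g/ρ₀)·Δρ/Δz = g·(Δρ/ρ₀)/Δz = 9.81 × 9.406 × 10⁻⁴ / 93 = 9.9218 × 10⁻⁵ s⁻².
N = √(9.9218 × 10⁻⁵) = 9.9608 × 10⁻³ rad s⁻¹ → T = 2π/N = 630.79 s ≈ 631 s.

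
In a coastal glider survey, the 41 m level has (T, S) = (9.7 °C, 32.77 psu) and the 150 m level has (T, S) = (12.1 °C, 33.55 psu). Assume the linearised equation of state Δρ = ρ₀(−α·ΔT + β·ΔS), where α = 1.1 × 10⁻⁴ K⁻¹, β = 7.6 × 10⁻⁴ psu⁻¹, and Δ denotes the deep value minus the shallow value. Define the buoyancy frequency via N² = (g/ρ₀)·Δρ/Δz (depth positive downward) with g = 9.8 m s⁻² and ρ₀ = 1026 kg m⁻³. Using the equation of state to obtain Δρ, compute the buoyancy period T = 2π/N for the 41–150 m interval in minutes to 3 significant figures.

19.3 min

ΔT = +2.4 K, ΔS = +0.78 psu (deep − shallow).
Δρ/ρ₀ = −αΔT + βΔS = -2.64 × 10⁻⁴ + 5.928 × 10⁻⁴ = 3.288 × 10⁻⁴, so Δρ ≈ 0.3373 kg m⁻³.
N² = (g/ρ₀)·Δρ/Δz = g·(Δρ/ρ₀)/Δz = 9.8 × 3.288 × 10⁻⁴ / 109 = 2.9562 × 10⁻⁵ s⁻².
N = √(2.9562 × 10⁻⁵) = 5.4371 × 10⁻³ rad s⁻¹ → T = 2π/N = 1.1556 × 10³ s = 19.260 min ≈ 19.3 min.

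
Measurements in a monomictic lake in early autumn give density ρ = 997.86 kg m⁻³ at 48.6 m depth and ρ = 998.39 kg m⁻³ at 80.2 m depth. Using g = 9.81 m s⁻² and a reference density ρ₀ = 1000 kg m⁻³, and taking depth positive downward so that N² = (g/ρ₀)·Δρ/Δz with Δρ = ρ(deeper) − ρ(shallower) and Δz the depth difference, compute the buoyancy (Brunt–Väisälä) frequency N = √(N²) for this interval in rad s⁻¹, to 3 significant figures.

0.0128 rad s⁻¹

Δρ = 998.39 − 997.86 = 0.53 kg m⁻³ over Δz = 80.2 − 48.6 = 31.6 m.
N² = (9.81/1000) × (0.53/31.6) = 1.6453 × 10⁻⁴ s⁻².
N = √(1.6453 × 10⁻⁴) = 0.012827 rad s⁻¹ ≈ 0.0128 rad s⁻¹.
A positive N² confirms static stability across the interval.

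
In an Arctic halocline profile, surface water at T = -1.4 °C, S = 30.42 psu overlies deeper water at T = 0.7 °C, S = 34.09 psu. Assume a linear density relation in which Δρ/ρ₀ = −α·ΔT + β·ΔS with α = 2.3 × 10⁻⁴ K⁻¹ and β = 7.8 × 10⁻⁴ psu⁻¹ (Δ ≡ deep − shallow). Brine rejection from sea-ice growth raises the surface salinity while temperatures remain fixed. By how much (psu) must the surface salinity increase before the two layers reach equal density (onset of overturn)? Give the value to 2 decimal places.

Neutral buoyancy requires −α(T_deep − T_surf) + β(S_deep − S_surf′) = 0.
S_surf′ = S_deep − (α/β)·ΔT = 34.09 − (2.3 × 10⁻⁴/7.8 × 10⁻⁴)·(+2.1) = 33.4708 psu.
Increase required: 33.4708 − 30.42 = 3.0508 psu.

3.05 psu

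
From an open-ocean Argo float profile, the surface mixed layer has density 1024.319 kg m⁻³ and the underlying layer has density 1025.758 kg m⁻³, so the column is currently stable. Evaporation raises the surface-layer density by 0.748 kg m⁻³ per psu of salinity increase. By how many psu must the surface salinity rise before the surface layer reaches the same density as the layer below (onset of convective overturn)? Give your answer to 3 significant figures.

1.92 psu

Density deficit of the surface layer: 1025.758 − 1024.319 = 1.439 kg m⁻³.
Required change = 1.439 / 0.748 = 1.92 psu.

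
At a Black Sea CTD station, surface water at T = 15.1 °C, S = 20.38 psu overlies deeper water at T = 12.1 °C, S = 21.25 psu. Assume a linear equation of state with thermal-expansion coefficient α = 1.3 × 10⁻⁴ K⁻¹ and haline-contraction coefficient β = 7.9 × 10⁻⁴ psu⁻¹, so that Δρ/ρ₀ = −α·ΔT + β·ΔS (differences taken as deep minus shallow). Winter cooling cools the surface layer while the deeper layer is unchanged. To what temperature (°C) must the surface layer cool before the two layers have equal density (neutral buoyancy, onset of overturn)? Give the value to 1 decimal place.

Neutral buoyancy requires Δρ = 0, i.e. −α(T_deep − T_surf′) + β(S_deep − S_surf) = 0.
T_surf′ = T_deep − (β/α)·ΔS = 12.1 − (7.9 × 10⁻⁴/1.3 × 10⁻⁴)·(+0.87) = 6.813 °C.
Cooling required: 15.1 − (6.813) = 8.287 °C.

6.8 °C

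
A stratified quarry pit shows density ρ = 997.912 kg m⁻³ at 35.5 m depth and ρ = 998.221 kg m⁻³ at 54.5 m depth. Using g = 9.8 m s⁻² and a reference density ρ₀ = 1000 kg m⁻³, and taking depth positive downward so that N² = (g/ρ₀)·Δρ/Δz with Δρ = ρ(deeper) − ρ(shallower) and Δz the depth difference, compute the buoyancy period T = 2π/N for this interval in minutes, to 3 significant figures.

Δρ = 998.221 − 997.912 = 0.309 kg m⁻³ over Δz = 54.5 − 35.5 = 19 m.
N² = (9.8/1000) × (0.309/19) = 1.5938 × 10⁻⁴ s⁻².
N = √(1.5938 × 10⁻⁴) = 0.012625 rad s⁻¹, so T = 2π/N = 497.68 s = 8.2947 min ≈ 8.29 min.

8.29 min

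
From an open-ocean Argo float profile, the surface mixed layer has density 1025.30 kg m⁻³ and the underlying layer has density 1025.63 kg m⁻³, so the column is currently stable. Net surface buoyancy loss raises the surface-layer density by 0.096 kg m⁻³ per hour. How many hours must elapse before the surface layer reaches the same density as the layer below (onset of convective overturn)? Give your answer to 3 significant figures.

Density deficit of the surface layer: 1025.63 − 1025.30 = 0.33 kg m⁻³.
Required change = 0.33 / 0.096 = 3.44 hours.

3.44 hours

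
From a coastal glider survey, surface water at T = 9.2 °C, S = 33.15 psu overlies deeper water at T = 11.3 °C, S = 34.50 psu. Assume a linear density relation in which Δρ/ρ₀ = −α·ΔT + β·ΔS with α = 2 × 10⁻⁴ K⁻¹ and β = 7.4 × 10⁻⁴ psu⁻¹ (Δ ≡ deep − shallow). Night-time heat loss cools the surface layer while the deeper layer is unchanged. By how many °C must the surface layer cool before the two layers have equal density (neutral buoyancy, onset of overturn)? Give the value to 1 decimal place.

Neutral buoyancy requires Δρ = 0, i.e. −α(T_deep − T_surf′) + β(S_deep − S_surf) = 0.
T_surf′ = T_deep − (β/α)·ΔS = 11.3 − (7.4 × 10⁻⁴/2 × 10⁻⁴)·(+1.35) = 6.305 °C.
Cooling required: 9.2 − (6.305) = 2.895 °C.

2.9 °C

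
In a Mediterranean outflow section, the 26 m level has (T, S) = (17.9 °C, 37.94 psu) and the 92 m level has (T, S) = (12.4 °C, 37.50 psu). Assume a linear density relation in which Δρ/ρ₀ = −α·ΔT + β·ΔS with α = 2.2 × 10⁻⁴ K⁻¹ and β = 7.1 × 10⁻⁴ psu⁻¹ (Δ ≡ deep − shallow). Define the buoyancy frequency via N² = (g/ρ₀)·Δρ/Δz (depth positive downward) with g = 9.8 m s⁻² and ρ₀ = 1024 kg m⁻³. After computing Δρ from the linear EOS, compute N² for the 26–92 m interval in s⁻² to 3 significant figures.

ΔT = -5.5 K, ΔS = -0.44 psu (deep − shallow).
Δρ/ρ₀ = −αΔT + βΔS = 1.21 × 10⁻³ − 3.124 × 10⁻⁴ = 8.976 × 10⁻⁴, so Δρ ≈ 0.9191 kg m⁻³.
N² = (g/ρ₀)·Δρ/Δz = g·(Δρ/ρ₀)/Δz = 9.8 × 8.976 × 10⁻⁴ / 66 = 1.3328 × 10⁻⁴ s⁻² ≈ 1.33 × 10⁻⁴ s⁻².

1.33 × 10⁻⁴ s⁻²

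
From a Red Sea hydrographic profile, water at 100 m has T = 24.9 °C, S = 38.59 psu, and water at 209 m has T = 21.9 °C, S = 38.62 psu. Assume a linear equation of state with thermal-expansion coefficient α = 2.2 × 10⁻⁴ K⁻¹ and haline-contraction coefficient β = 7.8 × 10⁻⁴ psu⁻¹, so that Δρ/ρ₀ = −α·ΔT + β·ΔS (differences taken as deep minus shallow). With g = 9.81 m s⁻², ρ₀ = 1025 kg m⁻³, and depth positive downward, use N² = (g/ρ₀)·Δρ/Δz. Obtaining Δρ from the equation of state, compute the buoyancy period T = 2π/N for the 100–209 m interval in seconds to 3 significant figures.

ΔT = -3.0 K, ΔS = +0.03 psu (deep − shallow).
Δρ/ρ₀ = −αΔT + βΔS = 6.60 × 10⁻⁴ + 2.34 × 10⁻⁵ = 6.834 × 10⁻⁴, so Δρ ≈ 0.7005 kg m⁻³.
N² = (g/ρ₀)·Δρ/Δz = g·(Δρ/ρ₀)/Δz = 9.81 × 6.834 × 10⁻⁴ / 109 = 6.1506 × 10⁻⁵ s⁻².
N = √(6.1506 × 10⁻⁵) = 7.8426 × 10⁻³ rad s⁻¹ → T = 2π/N = 801.16 s ≈ 801 s.

801 s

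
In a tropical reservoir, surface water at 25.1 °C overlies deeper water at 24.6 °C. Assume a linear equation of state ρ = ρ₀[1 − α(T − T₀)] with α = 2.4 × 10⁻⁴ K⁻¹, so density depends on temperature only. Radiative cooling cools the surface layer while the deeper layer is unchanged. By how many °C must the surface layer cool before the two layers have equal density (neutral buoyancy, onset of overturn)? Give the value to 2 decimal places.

With temperature the only control, equal density requires T_surf′ = T_deep.
T_surf′ = 24.6 °C.
Cooling required: 25.1 − 24.6 = 0.50 °C.

0.50 °C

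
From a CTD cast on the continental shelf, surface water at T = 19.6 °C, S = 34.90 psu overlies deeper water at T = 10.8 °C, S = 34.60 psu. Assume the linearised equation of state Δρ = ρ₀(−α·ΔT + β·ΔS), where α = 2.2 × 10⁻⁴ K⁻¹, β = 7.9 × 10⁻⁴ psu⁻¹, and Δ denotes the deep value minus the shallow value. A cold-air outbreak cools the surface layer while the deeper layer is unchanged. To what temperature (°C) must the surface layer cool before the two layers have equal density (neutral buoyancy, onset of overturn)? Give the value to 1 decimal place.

11.9 °C

Neutral buoyancy requires Δρ = 0, i.e. −α(T_deep − T_surf′) + β(S_deep − S_surf) = 0.
T_surf′ = T_deep − (β/α)·ΔS = 10.8 − (7.9 × 10⁻⁴/2.2 × 10⁻⁴)·(-0.30) = 11.877 °C.
Cooling required: 19.6 − (11.877) = 7.723 °C.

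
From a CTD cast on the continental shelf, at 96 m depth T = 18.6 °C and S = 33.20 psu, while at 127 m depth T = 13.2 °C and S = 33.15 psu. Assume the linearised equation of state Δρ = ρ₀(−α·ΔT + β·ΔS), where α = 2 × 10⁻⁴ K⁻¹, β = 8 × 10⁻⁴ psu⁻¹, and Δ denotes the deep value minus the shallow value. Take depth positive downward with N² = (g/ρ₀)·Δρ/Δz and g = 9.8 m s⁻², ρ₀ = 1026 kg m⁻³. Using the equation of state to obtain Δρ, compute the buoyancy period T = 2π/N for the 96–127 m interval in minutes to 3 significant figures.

ΔT = -5.4 K, ΔS = -0.05 psu (deep − shallow).
Δρ/ρ₀ = −αΔT + βΔS = 1.08 × 10⁻³ − 4.00 × 10⁻⁵ = 1.04 × 10⁻³, so Δρ ≈ 1.067 kg m⁻³.
N² = (g/ρ₀)·Δρ/Δz = g·(Δρ/ρ₀)/Δz = 9.8 × 1.04 × 10⁻³ / 31 = 3.2877 × 10⁻⁴ s⁻².
N = √(3.2877 × 10⁻⁴) = 0.018132 rad s⁻¹ → T = 2π/N = 346.52 s = 5.7753 min ≈ 5.78 min.

5.78 min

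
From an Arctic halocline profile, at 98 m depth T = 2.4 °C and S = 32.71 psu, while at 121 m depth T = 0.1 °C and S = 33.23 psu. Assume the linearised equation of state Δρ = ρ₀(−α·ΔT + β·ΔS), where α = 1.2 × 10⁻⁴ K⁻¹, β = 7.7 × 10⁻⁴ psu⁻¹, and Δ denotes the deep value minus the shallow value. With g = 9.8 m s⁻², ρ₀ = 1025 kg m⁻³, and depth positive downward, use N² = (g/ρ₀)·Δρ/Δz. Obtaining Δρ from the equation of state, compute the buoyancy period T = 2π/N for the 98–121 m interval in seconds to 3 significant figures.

370 s

ΔT = -2.3 K, ΔS = +0.52 psu (deep − shallow).
Δρ/ρ₀ = −αΔT + βΔS = 2.76 × 10⁻⁴ + 4.004 × 10⁻⁴ = 6.764 × 10⁻⁴, so Δρ ≈ 0.6933 kg m⁻³.
N² = (g/ρ₀)·Δρ/Δz = g·(Δρ/ρ₀)/Δz = 9.8 × 6.764 × 10⁻⁴ / 23 = 2.8821 × 10⁻⁴ s⁻².
N = √(2.8821 × 10⁻⁴) = 0.016977 rad s⁻¹ → T = 2π/N = 370.10 s ≈ 370 s.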